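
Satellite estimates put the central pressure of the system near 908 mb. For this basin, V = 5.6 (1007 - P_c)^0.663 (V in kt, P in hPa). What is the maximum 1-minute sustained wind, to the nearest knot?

ΔP = 1007 − 908 = 99 mb.
99^0.663 ≈ 21.043.
V ≈ 5.6 × 21.043 ≈ 117.8 kt.

118 kt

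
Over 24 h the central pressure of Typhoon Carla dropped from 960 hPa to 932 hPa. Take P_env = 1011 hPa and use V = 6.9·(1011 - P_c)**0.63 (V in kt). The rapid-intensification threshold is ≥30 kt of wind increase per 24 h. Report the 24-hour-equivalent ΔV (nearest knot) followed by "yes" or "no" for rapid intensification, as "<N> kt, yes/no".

26 kt, no

V₁: ΔP = 51, V ≈ 6.9 × 51^0.63 ≈ 82.15 kt.
V₂: ΔP = 79, V ≈ 6.9 × 79^0.63 ≈ 108.23 kt.
ΔV over 24 h = 26.08 kt → 24 h equivalent = 26.08 × 24/24 ≈ 26.08 kt.
26 kt < 30 kt ⇒ not rapid intensification.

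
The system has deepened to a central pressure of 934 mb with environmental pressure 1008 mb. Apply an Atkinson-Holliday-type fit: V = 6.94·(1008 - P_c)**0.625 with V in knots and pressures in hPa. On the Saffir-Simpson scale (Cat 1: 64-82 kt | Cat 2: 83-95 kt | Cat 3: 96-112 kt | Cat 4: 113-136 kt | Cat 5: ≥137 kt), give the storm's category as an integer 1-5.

3

ΔP = 1008 − 934 = 74 mb.
V ≈ 6.94 × 74^0.625 = 6.94 × 14.73 ≈ 102 kt.
102 kt falls in the Category 3 band.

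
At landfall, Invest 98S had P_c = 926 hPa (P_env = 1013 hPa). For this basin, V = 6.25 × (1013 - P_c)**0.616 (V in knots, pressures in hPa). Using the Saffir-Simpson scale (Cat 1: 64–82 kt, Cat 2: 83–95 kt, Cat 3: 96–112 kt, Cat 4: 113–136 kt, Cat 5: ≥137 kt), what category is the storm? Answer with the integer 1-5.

3

ΔP = 1013 − 926 = 87 hPa.
V ≈ 6.25 × 87^0.616 = 6.25 × 15.66 ≈ 98 kt.
98 kt falls in the Category 3 band.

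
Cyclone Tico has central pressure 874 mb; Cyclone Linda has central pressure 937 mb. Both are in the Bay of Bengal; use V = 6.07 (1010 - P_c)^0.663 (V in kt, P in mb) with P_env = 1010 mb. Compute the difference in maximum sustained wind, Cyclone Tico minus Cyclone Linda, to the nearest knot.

Cyclone Tico: ΔP = 136; V ≈ 6.07 × 136^0.663 ≈ 157.66 kt.
Cyclone Linda: ΔP = 73; V ≈ 6.07 × 73^0.663 ≈ 104.37 kt.
Difference ≈ 157.66 − 104.37 = 53.29 → 53 kt.

53 kt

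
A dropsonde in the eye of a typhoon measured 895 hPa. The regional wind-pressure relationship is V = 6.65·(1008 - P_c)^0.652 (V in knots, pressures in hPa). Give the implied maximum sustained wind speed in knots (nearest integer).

ΔP = 1008 − 895 = 113 hPa.
113^0.652 ≈ 21.808.
V ≈ 6.65 × 21.808 ≈ 145.0 kt.

145 kt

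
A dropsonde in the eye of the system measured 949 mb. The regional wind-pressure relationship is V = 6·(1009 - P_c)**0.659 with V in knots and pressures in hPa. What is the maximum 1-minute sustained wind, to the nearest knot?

ΔP = 1009 − 949 = 60 mb.
60^0.659 ≈ 14.853.
V ≈ 6 × 14.853 ≈ 89.1 kt.

89 kt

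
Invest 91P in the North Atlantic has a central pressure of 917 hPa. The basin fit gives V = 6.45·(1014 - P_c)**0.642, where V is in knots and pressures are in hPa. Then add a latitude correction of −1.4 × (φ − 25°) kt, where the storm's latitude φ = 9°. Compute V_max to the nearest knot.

144 kt

ΔP = 1014 − 917 = 97 hPa.
97^0.642 ≈ 18.859.
V ≈ 6.45 × 18.859 ≈ 121.6 kt.
Latitude correction: −1.4 × (9 − 25) = 22.4 kt.
Corrected V ≈ 144 kt → 144 kt.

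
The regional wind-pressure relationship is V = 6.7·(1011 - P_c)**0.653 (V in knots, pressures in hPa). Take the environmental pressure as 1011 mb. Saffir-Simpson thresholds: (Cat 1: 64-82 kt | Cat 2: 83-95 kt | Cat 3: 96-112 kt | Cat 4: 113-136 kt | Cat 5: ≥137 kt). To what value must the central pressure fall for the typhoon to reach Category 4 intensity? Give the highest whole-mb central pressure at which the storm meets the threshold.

935 mb

Category 4 begins at V = 113 kt.
Required ΔP = (113/6.7)^(1/0.653) = 16.866^1.531 ≈ 75.69 mb.
P_c ≤ 1011 − 75.69 = 935.31, so the highest integer P_c is 935 mb.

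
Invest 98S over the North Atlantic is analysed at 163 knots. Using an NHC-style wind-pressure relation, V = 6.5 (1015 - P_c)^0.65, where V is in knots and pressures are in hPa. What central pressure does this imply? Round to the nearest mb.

873 mb

ΔP = (V / 6.5)^(1/0.65) = (163/6.5)^1.538.
163/6.5 = 25.077; 25.077^1.538 ≈ 142.14 mb.
P_c = 1015 − 142.14 = 872.86 ≈ 873 mb.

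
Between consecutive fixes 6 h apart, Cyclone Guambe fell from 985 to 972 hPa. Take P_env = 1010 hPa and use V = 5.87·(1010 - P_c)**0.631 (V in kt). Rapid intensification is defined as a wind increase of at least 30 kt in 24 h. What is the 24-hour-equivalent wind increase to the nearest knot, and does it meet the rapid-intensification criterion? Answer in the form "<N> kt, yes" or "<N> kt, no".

V₁: ΔP = 25, V ≈ 5.87 × 25^0.631 ≈ 44.74 kt.
V₂: ΔP = 38, V ≈ 5.87 × 38^0.631 ≈ 58.27 kt.
ΔV over 6 h = 13.53 kt → 24 h equivalent = 13.53 × 24/6 ≈ 54.12 kt.
54 kt ≥ 30 kt ⇒ rapid intensification.

54 kt, yes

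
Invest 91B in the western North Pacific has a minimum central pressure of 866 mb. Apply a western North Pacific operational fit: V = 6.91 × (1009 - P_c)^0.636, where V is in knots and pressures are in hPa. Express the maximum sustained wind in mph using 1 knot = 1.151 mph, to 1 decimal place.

ΔP = 1009 − 866 = 143 mb.
V ≈ 6.91 × 143^0.636 = 6.91 × 23.485 ≈ 162.283 kt.
162.283 × 1.151 ≈ 186.79 mph → 186.8 mph.

186.8 mph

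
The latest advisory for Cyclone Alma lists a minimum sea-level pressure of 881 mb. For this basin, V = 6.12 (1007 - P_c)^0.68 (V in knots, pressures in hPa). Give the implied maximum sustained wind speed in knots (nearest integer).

164 kt

ΔP = 1007 − 881 = 126 mb.
126^0.68 ≈ 26.807.
V ≈ 6.12 × 26.807 ≈ 164.1 kt.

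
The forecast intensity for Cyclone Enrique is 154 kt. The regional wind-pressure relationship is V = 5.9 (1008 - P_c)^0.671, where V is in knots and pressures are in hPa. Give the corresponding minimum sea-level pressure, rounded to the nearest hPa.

879 hPa

ΔP = (V / 5.9)^(1/0.671) = (154/5.9)^1.490.
154/5.9 = 26.102; 26.102^1.490 ≈ 129.21 hPa.
P_c = 1008 − 129.21 = 878.79 ≈ 879 hPa.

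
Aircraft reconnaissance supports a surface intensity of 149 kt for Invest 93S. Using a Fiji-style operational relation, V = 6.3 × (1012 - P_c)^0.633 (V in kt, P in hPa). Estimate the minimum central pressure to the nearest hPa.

ΔP = (V / 6.3)^(1/0.633) = (149/6.3)^1.580.
149/6.3 = 23.651; 23.651^1.580 ≈ 148.04 hPa.
P_c = 1012 − 148.04 = 863.96 ≈ 864 hPa.

864 hPa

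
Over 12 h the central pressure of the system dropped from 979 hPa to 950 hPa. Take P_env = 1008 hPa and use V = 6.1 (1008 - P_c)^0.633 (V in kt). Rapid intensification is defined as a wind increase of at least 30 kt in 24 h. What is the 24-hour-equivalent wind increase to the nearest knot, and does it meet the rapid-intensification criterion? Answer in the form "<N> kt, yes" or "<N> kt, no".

57 kt, yes

V₁: ΔP = 29, V ≈ 6.1 × 29^0.633 ≈ 51.41 kt.
V₂: ΔP = 58, V ≈ 6.1 × 58^0.633 ≈ 79.72 kt.
ΔV over 12 h = 28.31 kt → 24 h equivalent = 28.31 × 24/12 ≈ 56.62 kt.
57 kt ≥ 30 kt ⇒ rapid intensification.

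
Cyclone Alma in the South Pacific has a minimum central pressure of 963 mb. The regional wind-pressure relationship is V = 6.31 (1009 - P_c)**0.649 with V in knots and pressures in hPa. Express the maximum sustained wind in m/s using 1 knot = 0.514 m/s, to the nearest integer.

39 m/s

ΔP = 1009 − 963 = 46 mb.
V ≈ 6.31 × 46^0.649 = 6.31 × 11.999 ≈ 75.711 kt.
75.711 × 0.514 ≈ 38.92 m/s → 39 m/s.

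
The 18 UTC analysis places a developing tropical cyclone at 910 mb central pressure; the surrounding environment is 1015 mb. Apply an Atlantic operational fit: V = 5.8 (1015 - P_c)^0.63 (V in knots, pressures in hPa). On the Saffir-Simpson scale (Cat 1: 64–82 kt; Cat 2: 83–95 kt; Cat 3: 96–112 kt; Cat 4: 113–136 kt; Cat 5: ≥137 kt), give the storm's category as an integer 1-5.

3

ΔP = 1015 − 910 = 105 mb.
V ≈ 5.8 × 105^0.63 = 5.8 × 18.77 ≈ 109 kt.
109 kt falls in the Category 3 band.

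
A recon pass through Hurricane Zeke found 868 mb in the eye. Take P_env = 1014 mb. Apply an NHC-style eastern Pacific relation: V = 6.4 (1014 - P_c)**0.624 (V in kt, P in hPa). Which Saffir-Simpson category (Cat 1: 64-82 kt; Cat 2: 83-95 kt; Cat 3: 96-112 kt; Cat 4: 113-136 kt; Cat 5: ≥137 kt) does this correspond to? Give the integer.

5

ΔP = 1014 − 868 = 146 mb.
V ≈ 6.4 × 146^0.624 = 6.4 × 22.42 ≈ 143 kt.
143 kt falls in the Category 5 band.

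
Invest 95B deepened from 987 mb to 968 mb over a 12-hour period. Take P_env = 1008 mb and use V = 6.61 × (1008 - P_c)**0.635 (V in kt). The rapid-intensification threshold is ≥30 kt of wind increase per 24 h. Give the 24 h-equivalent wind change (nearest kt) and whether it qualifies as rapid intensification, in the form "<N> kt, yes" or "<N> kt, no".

V₁: ΔP = 21, V ≈ 6.61 × 21^0.635 ≈ 45.69 kt.
V₂: ΔP = 40, V ≈ 6.61 × 40^0.635 ≈ 68.79 kt.
ΔV over 12 h = 23.10 kt → 24 h equivalent = 23.10 × 24/12 ≈ 46.20 kt.
46 kt ≥ 30 kt ⇒ rapid intensification.

46 kt, yes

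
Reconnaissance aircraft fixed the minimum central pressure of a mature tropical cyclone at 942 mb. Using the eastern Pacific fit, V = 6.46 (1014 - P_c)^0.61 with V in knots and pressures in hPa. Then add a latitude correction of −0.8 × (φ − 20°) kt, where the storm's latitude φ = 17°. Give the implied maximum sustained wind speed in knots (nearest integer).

90 kt

ΔP = 1014 − 942 = 72 mb.
72^0.61 ≈ 13.582.
V ≈ 6.46 × 13.582 ≈ 87.7 kt.
Latitude correction: −0.8 × (17 − 20) = 2.4 kt.
Corrected V ≈ 90.1 kt → 90 kt.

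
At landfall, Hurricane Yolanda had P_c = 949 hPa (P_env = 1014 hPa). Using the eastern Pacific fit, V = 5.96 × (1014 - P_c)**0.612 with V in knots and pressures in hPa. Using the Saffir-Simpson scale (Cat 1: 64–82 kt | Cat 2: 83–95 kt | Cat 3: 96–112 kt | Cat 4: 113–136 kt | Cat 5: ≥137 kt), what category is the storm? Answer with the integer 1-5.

ΔP = 1014 − 949 = 65 hPa.
V ≈ 5.96 × 65^0.612 = 5.96 × 12.87 ≈ 77 kt.
77 kt falls in the Category 1 band.

1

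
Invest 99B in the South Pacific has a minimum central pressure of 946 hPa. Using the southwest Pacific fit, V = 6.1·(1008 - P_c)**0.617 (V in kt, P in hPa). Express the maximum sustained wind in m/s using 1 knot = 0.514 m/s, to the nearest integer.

ΔP = 1008 − 946 = 62 hPa.
V ≈ 6.1 × 62^0.617 = 6.1 × 12.762 ≈ 77.846 kt.
77.846 × 0.514 ≈ 40.01 m/s → 40 m/s.

40 m/s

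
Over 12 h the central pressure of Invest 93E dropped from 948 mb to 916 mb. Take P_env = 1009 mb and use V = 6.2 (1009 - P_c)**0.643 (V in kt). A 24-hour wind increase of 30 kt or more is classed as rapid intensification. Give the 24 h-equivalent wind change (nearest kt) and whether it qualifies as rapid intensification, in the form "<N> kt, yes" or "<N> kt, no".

V₁: ΔP = 61, V ≈ 6.2 × 61^0.643 ≈ 87.17 kt.
V₂: ΔP = 93, V ≈ 6.2 × 93^0.643 ≈ 114.32 kt.
ΔV over 12 h = 27.15 kt → 24 h equivalent = 27.15 × 24/12 ≈ 54.30 kt.
54 kt ≥ 30 kt ⇒ rapid intensification.

54 kt, yes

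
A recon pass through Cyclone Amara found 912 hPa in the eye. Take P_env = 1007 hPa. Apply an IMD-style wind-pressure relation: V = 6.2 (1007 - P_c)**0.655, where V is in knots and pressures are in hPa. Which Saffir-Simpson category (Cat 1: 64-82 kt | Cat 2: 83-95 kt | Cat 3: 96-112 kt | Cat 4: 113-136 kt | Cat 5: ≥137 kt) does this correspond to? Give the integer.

ΔP = 1007 − 912 = 95 hPa.
V ≈ 6.2 × 95^0.655 = 6.2 × 19.74 ≈ 122 kt.
122 kt falls in the Category 4 band.

4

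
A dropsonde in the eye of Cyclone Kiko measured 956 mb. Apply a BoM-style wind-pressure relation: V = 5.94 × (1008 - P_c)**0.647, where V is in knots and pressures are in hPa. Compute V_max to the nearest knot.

ΔP = 1008 − 956 = 52 mb.
52^0.647 ≈ 12.890.
V ≈ 5.94 × 12.890 ≈ 76.6 kt.

77 kt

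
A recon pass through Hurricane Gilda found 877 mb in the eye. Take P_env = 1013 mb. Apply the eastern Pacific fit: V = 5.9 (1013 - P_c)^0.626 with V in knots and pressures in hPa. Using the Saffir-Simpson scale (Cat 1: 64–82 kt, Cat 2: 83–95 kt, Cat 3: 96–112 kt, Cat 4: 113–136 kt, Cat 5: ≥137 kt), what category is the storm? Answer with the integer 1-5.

ΔP = 1013 − 877 = 136 mb.
V ≈ 5.9 × 136^0.626 = 5.9 × 21.66 ≈ 128 kt.
128 kt falls in the Category 4 band.

4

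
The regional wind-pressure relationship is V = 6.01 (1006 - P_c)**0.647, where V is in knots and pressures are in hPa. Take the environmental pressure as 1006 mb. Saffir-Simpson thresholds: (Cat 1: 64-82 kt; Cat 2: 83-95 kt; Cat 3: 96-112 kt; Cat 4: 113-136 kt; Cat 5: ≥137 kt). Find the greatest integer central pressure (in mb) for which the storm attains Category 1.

Category 1 begins at V = 64 kt.
Required ΔP = (64/6.01)^(1/0.647) = 10.649^1.546 ≈ 38.71 mb.
P_c ≤ 1006 − 38.71 = 967.29, so the highest integer P_c is 967 mb.

967 mb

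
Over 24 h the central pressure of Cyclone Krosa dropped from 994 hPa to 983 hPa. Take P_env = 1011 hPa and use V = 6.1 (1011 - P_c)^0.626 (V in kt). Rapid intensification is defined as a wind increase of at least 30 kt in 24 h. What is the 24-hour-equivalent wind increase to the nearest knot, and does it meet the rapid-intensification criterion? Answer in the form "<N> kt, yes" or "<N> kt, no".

V₁: ΔP = 17, V ≈ 6.1 × 17^0.626 ≈ 35.94 kt.
V₂: ΔP = 28, V ≈ 6.1 × 28^0.626 ≈ 49.12 kt.
ΔV over 24 h = 13.18 kt → 24 h equivalent = 13.18 × 24/24 ≈ 13.18 kt.
13 kt < 30 kt ⇒ not rapid intensification.

13 kt, no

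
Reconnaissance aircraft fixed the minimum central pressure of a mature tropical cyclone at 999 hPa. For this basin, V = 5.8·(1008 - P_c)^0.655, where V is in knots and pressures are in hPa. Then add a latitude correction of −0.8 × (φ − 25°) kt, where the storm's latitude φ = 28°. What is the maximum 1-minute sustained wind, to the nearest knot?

22 kt

ΔP = 1008 − 999 = 9 hPa.
9^0.655 ≈ 4.217.
V ≈ 5.8 × 4.217 ≈ 24.5 kt.
Latitude correction: −0.8 × (28 − 25) = -2.4 kt.
Corrected V ≈ 22.1 kt → 22 kt.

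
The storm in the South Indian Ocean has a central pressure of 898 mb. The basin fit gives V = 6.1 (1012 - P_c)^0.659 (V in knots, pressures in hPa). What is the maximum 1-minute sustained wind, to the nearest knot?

ΔP = 1012 − 898 = 114 mb.
114^0.659 ≈ 22.673.
V ≈ 6.1 × 22.673 ≈ 138.3 kt.

138 kt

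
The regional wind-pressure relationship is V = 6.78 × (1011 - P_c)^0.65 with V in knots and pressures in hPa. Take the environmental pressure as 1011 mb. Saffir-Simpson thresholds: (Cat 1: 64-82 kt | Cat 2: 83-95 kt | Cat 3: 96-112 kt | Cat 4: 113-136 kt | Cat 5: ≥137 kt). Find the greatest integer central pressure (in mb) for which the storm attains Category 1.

979 mb

Category 1 begins at V = 64 kt.
Required ΔP = (64/6.78)^(1/0.65) = 9.440^1.538 ≈ 31.62 mb.
P_c ≤ 1011 − 31.62 = 979.38, so the highest integer P_c is 979 mb.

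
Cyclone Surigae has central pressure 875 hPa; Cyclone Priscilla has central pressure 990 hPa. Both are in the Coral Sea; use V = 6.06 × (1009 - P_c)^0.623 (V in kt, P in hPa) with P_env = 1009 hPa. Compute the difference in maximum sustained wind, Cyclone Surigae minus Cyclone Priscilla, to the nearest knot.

Cyclone Surigae: ΔP = 134; V ≈ 6.06 × 134^0.623 ≈ 128.13 kt.
Cyclone Priscilla: ΔP = 19; V ≈ 6.06 × 19^0.623 ≈ 37.94 kt.
Difference ≈ 128.13 − 37.94 = 90.19 → 90 kt.

90 kt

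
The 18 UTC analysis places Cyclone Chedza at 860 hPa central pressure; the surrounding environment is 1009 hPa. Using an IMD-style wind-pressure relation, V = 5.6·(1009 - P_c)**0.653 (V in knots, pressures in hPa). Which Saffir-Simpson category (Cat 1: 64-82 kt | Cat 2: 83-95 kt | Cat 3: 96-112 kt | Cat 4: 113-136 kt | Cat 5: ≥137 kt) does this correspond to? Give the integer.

ΔP = 1009 − 860 = 149 hPa.
V ≈ 5.6 × 149^0.653 = 5.6 × 26.25 ≈ 147 kt.
147 kt falls in the Category 5 band.

5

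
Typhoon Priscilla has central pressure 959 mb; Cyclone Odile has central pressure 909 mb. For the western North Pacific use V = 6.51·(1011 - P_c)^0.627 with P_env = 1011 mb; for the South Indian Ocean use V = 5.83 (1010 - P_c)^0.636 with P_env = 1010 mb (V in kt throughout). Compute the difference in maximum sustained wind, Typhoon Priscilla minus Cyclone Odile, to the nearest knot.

-32 kt

Typhoon Priscilla: ΔP = 52; V ≈ 6.51 × 52^0.627 ≈ 77.54 kt.
Cyclone Odile: ΔP = 101; V ≈ 5.83 × 101^0.636 ≈ 109.75 kt.
Difference ≈ 77.54 − 109.75 = -32.21 → -32 kt.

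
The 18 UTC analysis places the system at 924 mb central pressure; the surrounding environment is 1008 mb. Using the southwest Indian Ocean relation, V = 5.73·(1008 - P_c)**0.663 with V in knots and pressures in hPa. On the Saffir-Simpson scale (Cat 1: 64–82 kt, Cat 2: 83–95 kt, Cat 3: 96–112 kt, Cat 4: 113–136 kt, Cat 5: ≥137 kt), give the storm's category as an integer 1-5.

ΔP = 1008 − 924 = 84 mb.
V ≈ 5.73 × 84^0.663 = 5.73 × 18.87 ≈ 108 kt.
108 kt falls in the Category 3 band.

3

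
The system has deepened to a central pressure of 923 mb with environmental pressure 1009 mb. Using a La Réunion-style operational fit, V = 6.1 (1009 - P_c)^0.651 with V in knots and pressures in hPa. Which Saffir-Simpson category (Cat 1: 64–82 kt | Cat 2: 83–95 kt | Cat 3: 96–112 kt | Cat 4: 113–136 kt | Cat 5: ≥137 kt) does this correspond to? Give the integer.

ΔP = 1009 − 923 = 86 mb.
V ≈ 6.1 × 86^0.651 = 6.1 × 18.17 ≈ 111 kt.
111 kt falls in the Category 3 band.

3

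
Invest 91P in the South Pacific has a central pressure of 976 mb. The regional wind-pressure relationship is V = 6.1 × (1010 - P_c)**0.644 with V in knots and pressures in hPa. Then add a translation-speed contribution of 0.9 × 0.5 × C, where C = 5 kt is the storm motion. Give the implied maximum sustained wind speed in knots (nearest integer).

ΔP = 1010 − 976 = 34 mb.
34^0.644 ≈ 9.689.
V ≈ 6.1 × 9.689 ≈ 59.1 kt.
Translation term: 0.9 × 0.5 × 5 = 2.25 kt.
Corrected V ≈ 61.35 kt → 61 kt.

61 kt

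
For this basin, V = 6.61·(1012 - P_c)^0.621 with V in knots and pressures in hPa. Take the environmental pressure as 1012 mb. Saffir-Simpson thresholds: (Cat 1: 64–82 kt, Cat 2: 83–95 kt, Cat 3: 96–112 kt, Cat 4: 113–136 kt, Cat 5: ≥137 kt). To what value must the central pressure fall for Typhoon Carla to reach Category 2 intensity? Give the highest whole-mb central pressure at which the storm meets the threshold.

953 mb

Category 2 begins at V = 83 kt.
Required ΔP = (83/6.61)^(1/0.621) = 12.557^1.610 ≈ 58.82 mb.
P_c ≤ 1012 − 58.82 = 953.18, so the highest integer P_c is 953 mb.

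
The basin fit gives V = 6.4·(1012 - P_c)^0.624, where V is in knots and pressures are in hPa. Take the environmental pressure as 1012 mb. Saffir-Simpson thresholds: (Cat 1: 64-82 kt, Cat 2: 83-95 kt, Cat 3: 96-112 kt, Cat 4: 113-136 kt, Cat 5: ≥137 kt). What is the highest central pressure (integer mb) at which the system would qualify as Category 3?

Category 3 begins at V = 96 kt.
Required ΔP = (96/6.4)^(1/0.624) = 15.000^1.603 ≈ 76.69 mb.
P_c ≤ 1012 − 76.69 = 935.31, so the highest integer P_c is 935 mb.

935 mb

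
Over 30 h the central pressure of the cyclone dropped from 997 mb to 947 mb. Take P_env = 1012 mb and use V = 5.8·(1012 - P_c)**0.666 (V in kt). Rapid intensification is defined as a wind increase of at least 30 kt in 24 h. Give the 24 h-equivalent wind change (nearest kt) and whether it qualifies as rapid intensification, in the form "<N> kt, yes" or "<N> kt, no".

47 kt, yes

V₁: ΔP = 15, V ≈ 5.8 × 15^0.666 ≈ 35.21 kt.
V₂: ΔP = 65, V ≈ 5.8 × 65^0.666 ≈ 93.50 kt.
ΔV over 30 h = 58.29 kt → 24 h equivalent = 58.29 × 24/30 ≈ 46.63 kt.
47 kt ≥ 30 kt ⇒ rapid intensification.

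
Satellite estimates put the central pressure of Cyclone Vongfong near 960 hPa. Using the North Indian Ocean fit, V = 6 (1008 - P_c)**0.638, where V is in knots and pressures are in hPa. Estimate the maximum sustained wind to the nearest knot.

71 kt

ΔP = 1008 − 960 = 48 hPa.
48^0.638 ≈ 11.820.
V ≈ 6 × 11.820 ≈ 70.9 kt.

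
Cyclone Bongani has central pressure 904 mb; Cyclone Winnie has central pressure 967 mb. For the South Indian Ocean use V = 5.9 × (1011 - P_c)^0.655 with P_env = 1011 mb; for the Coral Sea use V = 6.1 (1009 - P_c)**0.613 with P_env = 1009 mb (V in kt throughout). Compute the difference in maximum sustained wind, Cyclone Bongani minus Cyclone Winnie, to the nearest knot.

Cyclone Bongani: ΔP = 107; V ≈ 5.9 × 107^0.655 ≈ 125.92 kt.
Cyclone Winnie: ΔP = 42; V ≈ 6.1 × 42^0.613 ≈ 60.31 kt.
Difference ≈ 125.92 − 60.31 = 65.61 → 66 kt.

66 kt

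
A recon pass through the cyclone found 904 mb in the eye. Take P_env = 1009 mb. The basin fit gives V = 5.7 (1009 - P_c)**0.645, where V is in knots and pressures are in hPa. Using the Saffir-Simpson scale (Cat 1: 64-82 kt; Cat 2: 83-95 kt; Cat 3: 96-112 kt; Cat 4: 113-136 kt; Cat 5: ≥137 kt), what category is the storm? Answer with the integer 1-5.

4

ΔP = 1009 − 904 = 105 mb.
V ≈ 5.7 × 105^0.645 = 5.7 × 20.12 ≈ 115 kt.
115 kt falls in the Category 4 band.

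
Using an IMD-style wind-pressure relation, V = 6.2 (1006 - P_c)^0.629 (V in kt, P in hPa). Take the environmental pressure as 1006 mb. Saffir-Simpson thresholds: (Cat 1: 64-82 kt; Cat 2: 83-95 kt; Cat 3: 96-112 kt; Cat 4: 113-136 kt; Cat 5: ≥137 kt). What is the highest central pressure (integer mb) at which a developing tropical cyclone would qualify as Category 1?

965 mb

Category 1 begins at V = 64 kt.
Required ΔP = (64/6.2)^(1/0.629) = 10.323^1.590 ≈ 40.90 mb.
P_c ≤ 1006 − 40.90 = 965.10, so the highest integer P_c is 965 mb.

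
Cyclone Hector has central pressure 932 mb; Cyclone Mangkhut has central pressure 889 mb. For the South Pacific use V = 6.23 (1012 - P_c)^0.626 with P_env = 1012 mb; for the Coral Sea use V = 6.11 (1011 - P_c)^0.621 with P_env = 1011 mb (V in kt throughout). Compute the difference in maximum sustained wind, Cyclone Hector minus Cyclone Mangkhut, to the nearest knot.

-24 kt

Cyclone Hector: ΔP = 80; V ≈ 6.23 × 80^0.626 ≈ 96.79 kt.
Cyclone Mangkhut: ΔP = 122; V ≈ 6.11 × 122^0.621 ≈ 120.69 kt.
Difference ≈ 96.79 − 120.69 = -23.90 → -24 kt.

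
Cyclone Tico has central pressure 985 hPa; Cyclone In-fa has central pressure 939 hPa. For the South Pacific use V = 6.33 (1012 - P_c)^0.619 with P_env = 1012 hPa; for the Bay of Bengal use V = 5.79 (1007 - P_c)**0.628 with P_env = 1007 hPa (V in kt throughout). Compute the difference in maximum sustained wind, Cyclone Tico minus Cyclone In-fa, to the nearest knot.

-33 kt

Cyclone Tico: ΔP = 27; V ≈ 6.33 × 27^0.619 ≈ 48.69 kt.
Cyclone In-fa: ΔP = 68; V ≈ 5.79 × 68^0.628 ≈ 81.94 kt.
Difference ≈ 48.69 − 81.94 = -33.25 → -33 kt.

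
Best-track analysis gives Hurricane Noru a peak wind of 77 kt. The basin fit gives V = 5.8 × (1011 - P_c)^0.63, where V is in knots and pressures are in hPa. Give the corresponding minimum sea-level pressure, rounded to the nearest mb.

ΔP = (V / 5.8)^(1/0.63) = (77/5.8)^1.587.
77/5.8 = 13.276; 13.276^1.587 ≈ 60.62 mb.
P_c = 1011 − 60.62 = 950.38 ≈ 950 mb.

950 mb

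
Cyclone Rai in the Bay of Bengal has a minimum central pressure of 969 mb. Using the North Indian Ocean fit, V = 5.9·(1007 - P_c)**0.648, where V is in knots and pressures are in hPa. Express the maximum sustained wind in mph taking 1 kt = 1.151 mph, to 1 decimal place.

71.7 mph

ΔP = 1007 − 969 = 38 mb.
V ≈ 5.9 × 38^0.648 = 5.9 × 10.561 ≈ 62.309 kt.
62.309 × 1.151 ≈ 71.72 mph → 71.7 mph.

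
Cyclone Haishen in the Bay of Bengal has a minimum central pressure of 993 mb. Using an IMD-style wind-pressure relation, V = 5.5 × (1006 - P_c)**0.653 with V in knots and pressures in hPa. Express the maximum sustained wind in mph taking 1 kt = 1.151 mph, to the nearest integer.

34 mph

ΔP = 1006 − 993 = 13 mb.
V ≈ 5.5 × 13^0.653 = 5.5 × 5.338 ≈ 29.361 kt.
29.361 × 1.151 ≈ 33.79 mph → 34 mph.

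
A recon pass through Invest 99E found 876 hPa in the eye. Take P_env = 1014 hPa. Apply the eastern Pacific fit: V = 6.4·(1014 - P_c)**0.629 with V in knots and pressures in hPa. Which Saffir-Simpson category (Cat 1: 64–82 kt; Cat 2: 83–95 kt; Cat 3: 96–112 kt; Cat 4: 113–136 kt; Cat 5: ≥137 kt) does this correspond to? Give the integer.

5

ΔP = 1014 − 876 = 138 hPa.
V ≈ 6.4 × 138^0.629 = 6.4 × 22.18 ≈ 142 kt.
142 kt falls in the Category 5 band.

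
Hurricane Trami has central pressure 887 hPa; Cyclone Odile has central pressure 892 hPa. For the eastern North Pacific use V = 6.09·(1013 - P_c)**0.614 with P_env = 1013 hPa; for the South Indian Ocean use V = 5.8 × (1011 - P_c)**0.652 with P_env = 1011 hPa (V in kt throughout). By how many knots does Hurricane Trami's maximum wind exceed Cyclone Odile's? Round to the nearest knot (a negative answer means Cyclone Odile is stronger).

Hurricane Trami: ΔP = 126; V ≈ 6.09 × 126^0.614 ≈ 118.64 kt.
Cyclone Odile: ΔP = 119; V ≈ 5.8 × 119^0.652 ≈ 130.82 kt.
Difference ≈ 118.64 − 130.82 = -12.18 → -12 kt.

-12 kt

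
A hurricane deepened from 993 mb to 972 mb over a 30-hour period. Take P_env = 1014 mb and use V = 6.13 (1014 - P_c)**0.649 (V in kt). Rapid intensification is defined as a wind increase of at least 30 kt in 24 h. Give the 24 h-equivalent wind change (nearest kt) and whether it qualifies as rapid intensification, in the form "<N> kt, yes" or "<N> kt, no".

V₁: ΔP = 21, V ≈ 6.13 × 21^0.649 ≈ 44.22 kt.
V₂: ΔP = 42, V ≈ 6.13 × 42^0.649 ≈ 69.33 kt.
ΔV over 30 h = 25.11 kt → 24 h equivalent = 25.11 × 24/30 ≈ 20.09 kt.
20 kt < 30 kt ⇒ not rapid intensification.

20 kt, no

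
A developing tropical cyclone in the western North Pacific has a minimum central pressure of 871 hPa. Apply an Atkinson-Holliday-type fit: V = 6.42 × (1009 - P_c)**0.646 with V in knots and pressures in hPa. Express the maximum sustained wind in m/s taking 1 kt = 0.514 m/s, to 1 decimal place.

79.6 m/s

ΔP = 1009 − 871 = 138 hPa.
V ≈ 6.42 × 138^0.646 = 6.42 × 24.119 ≈ 154.845 kt.
154.845 × 0.514 ≈ 79.59 m/s → 79.6 m/s.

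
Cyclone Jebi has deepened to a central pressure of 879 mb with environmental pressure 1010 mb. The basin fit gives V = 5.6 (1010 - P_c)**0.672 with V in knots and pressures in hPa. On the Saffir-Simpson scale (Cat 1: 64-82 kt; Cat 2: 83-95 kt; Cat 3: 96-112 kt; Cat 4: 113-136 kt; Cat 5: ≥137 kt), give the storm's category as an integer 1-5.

5

ΔP = 1010 − 879 = 131 mb.
V ≈ 5.6 × 131^0.672 = 5.6 × 26.47 ≈ 148 kt.
148 kt falls in the Category 5 band.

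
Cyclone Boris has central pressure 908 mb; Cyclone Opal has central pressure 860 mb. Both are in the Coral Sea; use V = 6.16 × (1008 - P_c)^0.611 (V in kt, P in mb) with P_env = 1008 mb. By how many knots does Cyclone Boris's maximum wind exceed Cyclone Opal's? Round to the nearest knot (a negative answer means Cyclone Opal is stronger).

-28 kt

Cyclone Boris: ΔP = 100; V ≈ 6.16 × 100^0.611 ≈ 102.70 kt.
Cyclone Opal: ΔP = 148; V ≈ 6.16 × 148^0.611 ≈ 130.50 kt.
Difference ≈ 102.70 − 130.50 = -27.80 → -28 kt.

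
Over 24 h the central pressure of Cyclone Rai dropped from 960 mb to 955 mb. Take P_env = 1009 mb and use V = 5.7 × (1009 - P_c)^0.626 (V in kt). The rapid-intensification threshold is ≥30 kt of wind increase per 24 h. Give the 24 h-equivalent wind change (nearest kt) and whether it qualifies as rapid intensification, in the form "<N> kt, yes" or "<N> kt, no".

4 kt, no

V₁: ΔP = 49, V ≈ 5.7 × 49^0.626 ≈ 65.15 kt.
V₂: ΔP = 54, V ≈ 5.7 × 54^0.626 ≈ 69.24 kt.
ΔV over 24 h = 4.09 kt → 24 h equivalent = 4.09 × 24/24 ≈ 4.09 kt.
4 kt < 30 kt ⇒ not rapid intensification.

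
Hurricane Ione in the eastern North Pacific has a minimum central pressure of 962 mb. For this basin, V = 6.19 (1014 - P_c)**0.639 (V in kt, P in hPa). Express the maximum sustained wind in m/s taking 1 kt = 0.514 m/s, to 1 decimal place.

ΔP = 1014 − 962 = 52 mb.
V ≈ 6.19 × 52^0.639 = 6.19 × 12.489 ≈ 77.307 kt.
77.307 × 0.514 ≈ 39.74 m/s → 39.7 m/s.

39.7 m/s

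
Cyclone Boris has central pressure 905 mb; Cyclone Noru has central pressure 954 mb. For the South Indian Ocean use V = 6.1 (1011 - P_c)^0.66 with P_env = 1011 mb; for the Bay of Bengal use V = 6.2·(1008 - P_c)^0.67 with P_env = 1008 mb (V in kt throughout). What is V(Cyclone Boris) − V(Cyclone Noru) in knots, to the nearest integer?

Cyclone Boris: ΔP = 106; V ≈ 6.1 × 106^0.66 ≈ 132.44 kt.
Cyclone Noru: ΔP = 54; V ≈ 6.2 × 54^0.67 ≈ 89.76 kt.
Difference ≈ 132.44 − 89.76 = 42.68 → 43 kt.

43 kt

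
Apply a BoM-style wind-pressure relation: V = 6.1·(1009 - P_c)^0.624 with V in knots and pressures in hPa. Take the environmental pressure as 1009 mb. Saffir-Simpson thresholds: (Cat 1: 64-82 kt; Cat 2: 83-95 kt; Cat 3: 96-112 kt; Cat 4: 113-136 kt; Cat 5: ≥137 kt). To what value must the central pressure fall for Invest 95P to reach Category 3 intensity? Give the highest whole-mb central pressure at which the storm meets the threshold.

926 mb

Category 3 begins at V = 96 kt.
Required ΔP = (96/6.1)^(1/0.624) = 15.738^1.603 ≈ 82.83 mb.
P_c ≤ 1009 − 82.83 = 926.17, so the highest integer P_c is 926 mb.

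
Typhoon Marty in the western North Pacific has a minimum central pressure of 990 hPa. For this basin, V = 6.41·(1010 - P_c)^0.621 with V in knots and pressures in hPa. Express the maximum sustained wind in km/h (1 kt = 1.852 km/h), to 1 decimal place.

ΔP = 1010 − 990 = 20 hPa.
V ≈ 6.41 × 20^0.621 = 6.41 × 6.426 ≈ 41.191 kt.
41.191 × 1.852 ≈ 76.28 km/h → 76.3 km/h.

76.3 km/h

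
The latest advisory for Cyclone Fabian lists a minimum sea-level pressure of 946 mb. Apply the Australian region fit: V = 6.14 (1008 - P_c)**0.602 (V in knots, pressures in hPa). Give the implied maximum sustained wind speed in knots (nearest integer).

ΔP = 1008 − 946 = 62 mb.
62^0.602 ≈ 11.996.
V ≈ 6.14 × 11.996 ≈ 73.7 kt.

74 kt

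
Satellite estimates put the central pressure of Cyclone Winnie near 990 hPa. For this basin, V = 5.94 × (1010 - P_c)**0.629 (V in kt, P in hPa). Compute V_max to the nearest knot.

ΔP = 1010 − 990 = 20 hPa.
20^0.629 ≈ 6.582.
V ≈ 5.94 × 6.582 ≈ 39.1 kt.

39 kt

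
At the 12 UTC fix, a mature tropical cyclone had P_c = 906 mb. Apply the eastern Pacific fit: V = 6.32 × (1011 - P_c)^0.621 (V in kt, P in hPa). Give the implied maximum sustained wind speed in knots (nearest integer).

114 kt

ΔP = 1011 − 906 = 105 mb.
105^0.621 ≈ 17.995.
V ≈ 6.32 × 17.995 ≈ 113.7 kt.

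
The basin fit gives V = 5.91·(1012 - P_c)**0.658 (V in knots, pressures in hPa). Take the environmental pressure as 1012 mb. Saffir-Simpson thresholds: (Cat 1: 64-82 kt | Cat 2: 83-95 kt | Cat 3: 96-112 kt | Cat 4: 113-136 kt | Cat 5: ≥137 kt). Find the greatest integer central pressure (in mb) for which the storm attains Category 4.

Category 4 begins at V = 113 kt.
Required ΔP = (113/5.91)^(1/0.658) = 19.120^1.520 ≈ 88.62 mb.
P_c ≤ 1012 − 88.62 = 923.38, so the highest integer P_c is 923 mb.

923 mb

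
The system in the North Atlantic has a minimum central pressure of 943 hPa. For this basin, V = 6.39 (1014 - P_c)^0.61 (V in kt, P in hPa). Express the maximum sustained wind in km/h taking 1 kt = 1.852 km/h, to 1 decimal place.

159.4 km/h

ΔP = 1014 − 943 = 71 hPa.
V ≈ 6.39 × 71^0.61 = 6.39 × 13.467 ≈ 86.053 kt.
86.053 × 1.852 ≈ 159.37 km/h → 159.4 km/h.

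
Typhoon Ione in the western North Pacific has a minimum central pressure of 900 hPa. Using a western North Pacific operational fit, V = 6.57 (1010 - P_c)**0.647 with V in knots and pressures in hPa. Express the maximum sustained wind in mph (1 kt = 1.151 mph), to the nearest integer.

ΔP = 1010 − 900 = 110 hPa.
V ≈ 6.57 × 110^0.647 = 6.57 × 20.931 ≈ 137.514 kt.
137.514 × 1.151 ≈ 158.28 mph → 158 mph.

158 mph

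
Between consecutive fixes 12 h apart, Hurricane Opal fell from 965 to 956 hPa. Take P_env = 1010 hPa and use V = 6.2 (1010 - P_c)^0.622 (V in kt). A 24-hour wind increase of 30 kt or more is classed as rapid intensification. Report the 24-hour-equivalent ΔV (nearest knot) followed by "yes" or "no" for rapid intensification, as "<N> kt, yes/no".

V₁: ΔP = 45, V ≈ 6.2 × 45^0.622 ≈ 66.17 kt.
V₂: ΔP = 54, V ≈ 6.2 × 54^0.622 ≈ 74.12 kt.
ΔV over 12 h = 7.95 kt → 24 h equivalent = 7.95 × 24/12 ≈ 15.90 kt.
16 kt < 30 kt ⇒ not rapid intensification.

16 kt, no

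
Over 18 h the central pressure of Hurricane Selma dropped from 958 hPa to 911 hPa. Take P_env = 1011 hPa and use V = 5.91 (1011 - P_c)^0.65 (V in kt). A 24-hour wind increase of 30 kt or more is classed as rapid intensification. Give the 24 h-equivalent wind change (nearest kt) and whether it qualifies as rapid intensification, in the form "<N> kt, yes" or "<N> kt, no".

53 kt, yes

V₁: ΔP = 53, V ≈ 5.91 × 53^0.65 ≈ 78.05 kt.
V₂: ΔP = 100, V ≈ 5.91 × 100^0.65 ≈ 117.92 kt.
ΔV over 18 h = 39.87 kt → 24 h equivalent = 39.87 × 24/18 ≈ 53.16 kt.
53 kt ≥ 30 kt ⇒ rapid intensification.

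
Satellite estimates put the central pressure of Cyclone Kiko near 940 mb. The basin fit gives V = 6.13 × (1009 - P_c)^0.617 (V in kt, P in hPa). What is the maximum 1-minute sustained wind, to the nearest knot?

84 kt

ΔP = 1009 − 940 = 69 mb.
69^0.617 ≈ 13.632.
V ≈ 6.13 × 13.632 ≈ 83.6 kt.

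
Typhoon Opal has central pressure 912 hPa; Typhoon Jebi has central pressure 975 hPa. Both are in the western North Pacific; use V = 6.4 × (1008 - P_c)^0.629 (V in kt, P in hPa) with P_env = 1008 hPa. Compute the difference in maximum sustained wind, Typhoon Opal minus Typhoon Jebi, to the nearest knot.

Typhoon Opal: ΔP = 96; V ≈ 6.4 × 96^0.629 ≈ 112.99 kt.
Typhoon Jebi: ΔP = 33; V ≈ 6.4 × 33^0.629 ≈ 57.72 kt.
Difference ≈ 112.99 − 57.72 = 55.27 → 55 kt.

55 kt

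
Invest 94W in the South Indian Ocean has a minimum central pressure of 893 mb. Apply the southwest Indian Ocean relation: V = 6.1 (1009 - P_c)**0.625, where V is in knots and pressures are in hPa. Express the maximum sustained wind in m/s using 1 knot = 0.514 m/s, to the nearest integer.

ΔP = 1009 − 893 = 116 mb.
V ≈ 6.1 × 116^0.625 = 6.1 × 19.511 ≈ 119.019 kt.
119.019 × 0.514 ≈ 61.18 m/s → 61 m/s.

61 m/s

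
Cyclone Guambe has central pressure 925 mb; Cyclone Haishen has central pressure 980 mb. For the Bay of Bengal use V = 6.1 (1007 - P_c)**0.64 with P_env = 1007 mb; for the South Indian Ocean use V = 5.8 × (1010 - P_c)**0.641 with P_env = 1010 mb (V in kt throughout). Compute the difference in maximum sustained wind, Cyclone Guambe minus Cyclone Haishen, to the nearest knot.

Cyclone Guambe: ΔP = 82; V ≈ 6.1 × 82^0.64 ≈ 102.37 kt.
Cyclone Haishen: ΔP = 30; V ≈ 5.8 × 30^0.641 ≈ 51.32 kt.
Difference ≈ 102.37 − 51.32 = 51.05 → 51 kt.

51 kt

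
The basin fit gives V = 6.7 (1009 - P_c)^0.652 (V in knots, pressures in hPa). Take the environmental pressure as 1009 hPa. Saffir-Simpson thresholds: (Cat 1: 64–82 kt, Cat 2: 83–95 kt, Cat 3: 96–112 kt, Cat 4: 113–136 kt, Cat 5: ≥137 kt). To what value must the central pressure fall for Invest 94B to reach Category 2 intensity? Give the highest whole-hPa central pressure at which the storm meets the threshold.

Category 2 begins at V = 83 kt.
Required ΔP = (83/6.7)^(1/0.652) = 12.388^1.534 ≈ 47.47 hPa.
P_c ≤ 1009 − 47.47 = 961.53, so the highest integer P_c is 961 hPa.

961 hPa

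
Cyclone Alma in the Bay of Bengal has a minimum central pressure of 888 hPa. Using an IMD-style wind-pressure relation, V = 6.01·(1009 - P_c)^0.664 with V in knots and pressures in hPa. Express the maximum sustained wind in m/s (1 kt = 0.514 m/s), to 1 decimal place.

74.6 m/s

ΔP = 1009 − 888 = 121 hPa.
V ≈ 6.01 × 121^0.664 = 6.01 × 24.153 ≈ 145.159 kt.
145.159 × 0.514 ≈ 74.61 m/s → 74.6 m/s.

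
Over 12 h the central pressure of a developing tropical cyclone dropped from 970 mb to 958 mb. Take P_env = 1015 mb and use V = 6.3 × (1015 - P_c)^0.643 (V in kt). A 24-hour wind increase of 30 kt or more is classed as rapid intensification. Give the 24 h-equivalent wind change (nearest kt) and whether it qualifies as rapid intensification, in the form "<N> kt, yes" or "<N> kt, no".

V₁: ΔP = 45, V ≈ 6.3 × 45^0.643 ≈ 72.84 kt.
V₂: ΔP = 57, V ≈ 6.3 × 57^0.643 ≈ 84.79 kt.
ΔV over 12 h = 11.95 kt → 24 h equivalent = 11.95 × 24/12 ≈ 23.90 kt.
24 kt < 30 kt ⇒ not rapid intensification.

24 kt, no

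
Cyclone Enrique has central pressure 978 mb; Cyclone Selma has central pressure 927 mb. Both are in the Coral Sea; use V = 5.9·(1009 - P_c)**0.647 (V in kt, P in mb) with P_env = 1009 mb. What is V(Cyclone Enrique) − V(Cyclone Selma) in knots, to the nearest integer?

Cyclone Enrique: ΔP = 31; V ≈ 5.9 × 31^0.647 ≈ 54.42 kt.
Cyclone Selma: ΔP = 82; V ≈ 5.9 × 82^0.647 ≈ 102.12 kt.
Difference ≈ 54.42 − 102.12 = -47.70 → -48 kt.

-48 kt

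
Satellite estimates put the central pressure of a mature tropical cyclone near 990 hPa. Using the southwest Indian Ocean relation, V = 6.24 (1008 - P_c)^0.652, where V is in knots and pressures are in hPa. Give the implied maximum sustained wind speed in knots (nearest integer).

ΔP = 1008 − 990 = 18 hPa.
18^0.652 ≈ 6.583.
V ≈ 6.24 × 6.583 ≈ 41.1 kt.

41 kt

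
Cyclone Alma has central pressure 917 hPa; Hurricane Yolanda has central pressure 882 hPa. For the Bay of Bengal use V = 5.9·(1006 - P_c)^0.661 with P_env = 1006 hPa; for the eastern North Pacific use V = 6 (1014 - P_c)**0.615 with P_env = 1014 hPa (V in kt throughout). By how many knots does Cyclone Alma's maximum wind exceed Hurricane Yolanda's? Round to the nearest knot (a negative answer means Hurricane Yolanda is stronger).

-6 kt

Cyclone Alma: ΔP = 89; V ≈ 5.9 × 89^0.661 ≈ 114.66 kt.
Hurricane Yolanda: ΔP = 132; V ≈ 6 × 132^0.615 ≈ 120.87 kt.
Difference ≈ 114.66 − 120.87 = -6.21 → -6 kt.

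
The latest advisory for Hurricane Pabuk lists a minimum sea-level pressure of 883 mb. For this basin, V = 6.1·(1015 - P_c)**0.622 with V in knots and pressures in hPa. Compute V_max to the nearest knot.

ΔP = 1015 − 883 = 132 mb.
132^0.622 ≈ 20.845.
V ≈ 6.1 × 20.845 ≈ 127.2 kt.

127 kt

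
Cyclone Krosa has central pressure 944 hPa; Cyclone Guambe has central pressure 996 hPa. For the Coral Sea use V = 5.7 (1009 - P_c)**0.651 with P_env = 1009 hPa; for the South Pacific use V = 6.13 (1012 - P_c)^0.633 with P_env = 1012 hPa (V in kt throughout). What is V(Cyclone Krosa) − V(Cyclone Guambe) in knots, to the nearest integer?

Cyclone Krosa: ΔP = 65; V ≈ 5.7 × 65^0.651 ≈ 86.31 kt.
Cyclone Guambe: ΔP = 16; V ≈ 6.13 × 16^0.633 ≈ 35.45 kt.
Difference ≈ 86.31 − 35.45 = 50.86 → 51 kt.

51 kt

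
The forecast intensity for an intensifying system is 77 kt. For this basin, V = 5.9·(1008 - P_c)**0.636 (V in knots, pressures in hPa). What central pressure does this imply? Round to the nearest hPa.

951 hPa

ΔP = (V / 5.9)^(1/0.636) = (77/5.9)^1.572.
77/5.9 = 13.051; 13.051^1.572 ≈ 56.77 hPa.
P_c = 1008 − 56.77 = 951.23 ≈ 951 hPa.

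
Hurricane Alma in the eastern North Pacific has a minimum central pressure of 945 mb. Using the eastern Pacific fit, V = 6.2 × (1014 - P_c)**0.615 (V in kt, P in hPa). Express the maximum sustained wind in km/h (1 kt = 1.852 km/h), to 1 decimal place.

ΔP = 1014 − 945 = 69 mb.
V ≈ 6.2 × 69^0.615 = 6.2 × 13.517 ≈ 83.808 kt.
83.808 × 1.852 ≈ 155.21 km/h → 155.2 km/h.

155.2 km/h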